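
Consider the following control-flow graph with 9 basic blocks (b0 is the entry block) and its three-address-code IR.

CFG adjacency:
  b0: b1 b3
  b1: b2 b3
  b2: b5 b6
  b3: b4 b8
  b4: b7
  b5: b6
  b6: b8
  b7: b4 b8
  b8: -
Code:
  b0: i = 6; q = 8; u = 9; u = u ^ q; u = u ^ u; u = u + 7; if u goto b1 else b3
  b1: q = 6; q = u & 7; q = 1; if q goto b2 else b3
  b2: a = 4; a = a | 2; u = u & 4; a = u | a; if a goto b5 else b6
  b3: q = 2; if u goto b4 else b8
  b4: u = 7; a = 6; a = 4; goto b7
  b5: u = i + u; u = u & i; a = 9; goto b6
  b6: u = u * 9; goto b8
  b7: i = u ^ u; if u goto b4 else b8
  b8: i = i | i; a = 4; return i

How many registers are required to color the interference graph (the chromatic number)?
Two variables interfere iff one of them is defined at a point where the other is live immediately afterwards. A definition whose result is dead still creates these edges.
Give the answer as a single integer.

def/use:
  b0: def={i,q,u} ue=∅
  b1: def={q} ue={u}
  b2: def={a,u} ue={u}
  b3: def={q} ue={u}
  b4: def={a,u} ue=∅
  b5: def={a,u} ue={i,u}
  b6: def={u} ue={u}
  b7: def={i} ue={u}
  b8: def={a,i} ue={i}

Live sets:
  b0: in=∅ out={i,u}
  b1: in={i,u} out={i,u}
  b2: in={i,u} out={i,u}
  b3: in={i,u} out={i}
  b4: in=∅ out={u}
  b5: in={i,u} out={i,u}
  b6: in={i,u} out={i}
  b7: in={u} out={i}
  b8: in={i} out=∅

Interfere edges:
  a: {i,u}
  i: {a,q,u}
  q: {i,u}
  u: {a,i,q}

Colouring:
  lower bound: {a,i,u} mutually conflict ⇒ χ ≥ 3
  assign a→c2 i→c0 q→c2 u→c1 — no edge inside a register ⇒ χ ≤ 3
  χ = 3

Answer: 3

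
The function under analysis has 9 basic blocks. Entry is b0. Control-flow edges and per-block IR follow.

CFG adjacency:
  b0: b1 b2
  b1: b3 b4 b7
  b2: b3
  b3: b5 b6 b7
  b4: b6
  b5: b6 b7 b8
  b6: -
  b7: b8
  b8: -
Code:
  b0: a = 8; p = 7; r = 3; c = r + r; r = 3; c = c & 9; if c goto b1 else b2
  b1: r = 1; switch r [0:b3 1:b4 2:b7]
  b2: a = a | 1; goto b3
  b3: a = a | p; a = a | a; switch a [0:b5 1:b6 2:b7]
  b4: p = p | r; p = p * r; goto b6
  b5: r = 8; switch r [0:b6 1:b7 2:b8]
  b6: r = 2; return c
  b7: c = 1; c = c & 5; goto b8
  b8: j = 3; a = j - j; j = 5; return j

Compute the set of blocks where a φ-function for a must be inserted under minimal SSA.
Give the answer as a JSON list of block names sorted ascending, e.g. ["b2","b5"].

idom tree: b1←b0 b2←b0 b3←b0 b4←b1 b5←b3 b6←b0 b7←b0 b8←b0
Dom at joins:
  b3: preds {b1,b2}: {b0,b1} ∩ {b0,b2} = {b0}; idom=b0
  b6: preds {b3,b4,b5}: {b0,b3} ∩ {b0,b1,b4} ∩ {b0,b3,b5} = {b0}; idom=b0
  b7: preds {b1,b3,b5}: {b0,b1} ∩ {b0,b3} ∩ {b0,b3,b5} = {b0}; idom=b0
  b8: preds {b5,b7}: {b0,b3,b5} ∩ {b0,b7} = {b0}; idom=b0

DF walk-up:
  join b3 pred b1: b1 stop@b0
  join b3 pred b2: b2 stop@b0
  join b6 pred b3: b3 stop@b0
  join b6 pred b4: b4→b1 stop@b0
  join b6 pred b5: b5→b3 stop@b0
  join b7 pred b1: b1 stop@b0
  join b7 pred b3: b3 stop@b0
  join b7 pred b5: b5→b3 stop@b0
  join b8 pred b5: b5→b3 stop@b0
  join b8 pred b7: b7 stop@b0
  b0: DF=∅
  b1: DF={b3,b6,b7}
  b2: DF={b3}
  b3: DF={b6,b7,b8}
  b4: DF={b6}
  b5: DF={b6,b7,b8}
  b6: DF=∅
  b7: DF={b8}
  b8: DF=∅

φ for a: defs {b0,b2,b3,b8}
  DF⁺ = {b3,b6,b7,b8}

Answer: ["b3", "b6", "b7", "b8"]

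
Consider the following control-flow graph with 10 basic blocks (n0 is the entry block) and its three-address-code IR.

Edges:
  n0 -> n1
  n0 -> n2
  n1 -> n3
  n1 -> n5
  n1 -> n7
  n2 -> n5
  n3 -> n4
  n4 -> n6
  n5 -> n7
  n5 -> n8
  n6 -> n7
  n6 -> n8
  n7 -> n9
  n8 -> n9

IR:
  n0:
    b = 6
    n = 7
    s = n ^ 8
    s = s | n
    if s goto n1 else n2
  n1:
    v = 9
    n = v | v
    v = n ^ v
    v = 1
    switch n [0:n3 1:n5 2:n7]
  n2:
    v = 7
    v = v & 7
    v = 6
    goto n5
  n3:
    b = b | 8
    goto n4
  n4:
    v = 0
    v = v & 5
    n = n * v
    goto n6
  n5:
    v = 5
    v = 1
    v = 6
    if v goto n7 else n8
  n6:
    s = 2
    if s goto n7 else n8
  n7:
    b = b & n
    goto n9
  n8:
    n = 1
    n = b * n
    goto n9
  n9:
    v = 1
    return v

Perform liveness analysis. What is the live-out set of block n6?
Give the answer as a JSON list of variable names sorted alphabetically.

Answer: ["b", "n"]

Derivation:
Per-block:
  n0: def={b,n,s} ue=∅
  n1: def={n,v} ue=∅
  n2: def={v} ue=∅
  n3: def={b} ue={b}
  n4: def={n,v} ue={n}
  n5: def={v} ue=∅
  n6: def={s} ue=∅
  n7: def={b} ue={b,n}
  n8: def={n} ue={b}
  n9: def={v} ue=∅

Liveness:
  live n0: ∅→{b,n}
  live n1: {b}→{b,n}
  live n2: {b,n}→{b,n}
  live n3: {b,n}→{b,n}
  live n4: {b,n}→{b,n}
  live n5: {b,n}→{b,n}
  live n6: {b,n}→{b,n}
  live n7: {b,n}→∅
  live n8: {b}→∅
  live n9: ∅→∅

live-out(n6) = ["b", "n"]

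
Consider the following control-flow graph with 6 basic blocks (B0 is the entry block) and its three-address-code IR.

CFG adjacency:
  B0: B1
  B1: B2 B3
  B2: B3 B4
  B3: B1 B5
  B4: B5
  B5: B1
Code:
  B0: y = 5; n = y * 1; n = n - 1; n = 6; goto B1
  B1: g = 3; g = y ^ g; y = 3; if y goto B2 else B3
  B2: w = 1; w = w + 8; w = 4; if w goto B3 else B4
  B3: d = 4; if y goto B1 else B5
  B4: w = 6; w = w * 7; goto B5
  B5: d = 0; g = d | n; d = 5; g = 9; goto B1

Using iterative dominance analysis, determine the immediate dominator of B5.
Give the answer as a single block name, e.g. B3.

idom tree: B1←B0 B2←B1 B3←B1 B4←B2 B5←B1
Join-block Dom:
  B1: preds {B0,B3,B5}: {B0} ∩ {B0,B1,B3} ∩ {B0,B1,B5} = {B0}; idom=B0
  B3: preds {B1,B2}: {B0,B1} ∩ {B0,B1,B2} = {B0,B1}; idom=B1
  B5: preds {B3,B4}: {B0,B1,B3} ∩ {B0,B1,B2,B4} = {B0,B1}; idom=B1

idom(B5) = B1

Answer: B1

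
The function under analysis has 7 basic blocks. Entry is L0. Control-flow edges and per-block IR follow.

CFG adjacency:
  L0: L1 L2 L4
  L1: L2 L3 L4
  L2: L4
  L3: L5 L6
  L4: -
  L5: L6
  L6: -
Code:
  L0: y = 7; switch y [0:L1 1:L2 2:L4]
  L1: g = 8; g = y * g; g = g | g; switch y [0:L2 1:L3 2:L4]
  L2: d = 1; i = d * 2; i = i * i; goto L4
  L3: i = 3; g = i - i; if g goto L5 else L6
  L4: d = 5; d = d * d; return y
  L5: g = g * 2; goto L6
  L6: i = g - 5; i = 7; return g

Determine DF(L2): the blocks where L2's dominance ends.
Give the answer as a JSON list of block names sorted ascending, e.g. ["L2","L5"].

idom tree: L1←L0 L2←L0 L3←L1 L4←L0 L5←L3 L6←L3
Join-block Dom:
  L2: preds {L0,L1}: {L0} ∩ {L0,L1} = {L0}; idom=L0
  L4: preds {L0,L1,L2}: {L0} ∩ {L0,L1} ∩ {L0,L2} = {L0}; idom=L0
  L6: preds {L3,L5}: {L0,L1,L3} ∩ {L0,L1,L3,L5} = {L0,L1,L3}; idom=L3

DF walk-up:
  L2←L0: walk · to L0
  L2←L1: walk L1 to L0
  L4←L0: walk · to L0
  L4←L1: walk L1 to L0
  L4←L2: walk L2 to L0
  L6←L3: walk · to L3
  L6←L5: walk L5 to L3
  L0: DF=∅
  L1: DF={L2,L4}
  L2: DF={L4}
  L3: DF=∅
  L4: DF=∅
  L5: DF={L6}
  L6: DF=∅

DF(L2) = ["L4"]

Answer: ["L4"]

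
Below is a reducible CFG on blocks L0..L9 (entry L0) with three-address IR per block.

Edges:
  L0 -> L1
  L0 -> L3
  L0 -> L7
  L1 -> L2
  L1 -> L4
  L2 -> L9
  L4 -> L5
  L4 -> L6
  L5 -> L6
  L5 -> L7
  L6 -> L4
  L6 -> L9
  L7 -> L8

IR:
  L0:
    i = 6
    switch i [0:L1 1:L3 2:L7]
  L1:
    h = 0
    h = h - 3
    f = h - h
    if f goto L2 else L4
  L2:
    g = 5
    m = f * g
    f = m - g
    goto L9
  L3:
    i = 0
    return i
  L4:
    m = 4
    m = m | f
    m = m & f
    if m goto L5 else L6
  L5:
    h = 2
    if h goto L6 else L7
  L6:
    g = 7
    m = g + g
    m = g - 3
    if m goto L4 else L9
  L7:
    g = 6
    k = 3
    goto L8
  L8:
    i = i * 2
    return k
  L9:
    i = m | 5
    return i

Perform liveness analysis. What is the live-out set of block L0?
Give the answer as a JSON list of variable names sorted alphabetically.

Answer: ["i"]

Analysis:
def/use:
  L0: def={i} ue=∅
  L1: def={f,h} ue=∅
  L2: def={f,g,m} ue={f}
  L3: def={i} ue=∅
  L4: def={m} ue={f}
  L5: def={h} ue=∅
  L6: def={g,m} ue=∅
  L7: def={g,k} ue=∅
  L8: def={i} ue={i,k}
  L9: def={i} ue={m}

Live sets:
  live L0: ∅→{i}
  live L1: {i}→{f,i}
  live L2: {f}→{m}
  live L3: ∅→∅
  live L4: {f,i}→{f,i}
  live L5: {f,i}→{f,i}
  live L6: {f,i}→{f,i,m}
  live L7: {i}→{i,k}
  live L8: {i,k}→∅
  live L9: {m}→∅

live-out(L0) = ["i"]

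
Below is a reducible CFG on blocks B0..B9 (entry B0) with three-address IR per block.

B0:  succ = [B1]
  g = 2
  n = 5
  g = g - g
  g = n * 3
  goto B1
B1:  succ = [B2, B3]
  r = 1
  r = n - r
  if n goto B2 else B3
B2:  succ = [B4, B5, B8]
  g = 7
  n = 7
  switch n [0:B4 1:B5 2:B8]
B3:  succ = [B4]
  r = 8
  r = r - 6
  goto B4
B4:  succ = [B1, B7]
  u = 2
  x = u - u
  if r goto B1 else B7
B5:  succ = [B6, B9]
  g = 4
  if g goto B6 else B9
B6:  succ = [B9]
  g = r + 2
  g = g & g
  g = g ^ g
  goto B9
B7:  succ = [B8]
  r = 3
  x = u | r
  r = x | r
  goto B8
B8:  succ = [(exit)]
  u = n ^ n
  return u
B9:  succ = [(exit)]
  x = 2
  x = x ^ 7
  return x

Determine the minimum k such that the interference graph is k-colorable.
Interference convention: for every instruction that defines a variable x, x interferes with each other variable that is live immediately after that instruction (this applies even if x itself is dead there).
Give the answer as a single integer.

Block summaries:
  B0: {g,n} / ∅
  B1: {r} / {n}
  B2: {g,n} / ∅
  B3: {r} / ∅
  B4: {u,x} / {r}
  B5: {g} / ∅
  B6: {g} / {r}
  B7: {r,x} / {u}
  B8: {u} / {n}
  B9: {x} / ∅

Liveness:
  live B0: ∅→{n}
  live B1: {n}→{n,r}
  live B2: {r}→{n,r}
  live B3: {n}→{n,r}
  live B4: {n,r}→{n,u}
  live B5: {r}→{r}
  live B6: {r}→∅
  live B7: {n,u}→{n}
  live B8: {n}→∅
  live B9: ∅→∅

Interfere edges:
  g — {n,r}
  n — {g,r,u,x}
  r — {g,n,u,x}
  u — {n,r,x}
  x — {n,r,u}

Registers:
  clique {n,r,u,x} ⇒ need ≥ 4
  4-colouring: r0={n}  r1={r}  r2={g,u}  r3={x}
  χ = 4

Answer: 4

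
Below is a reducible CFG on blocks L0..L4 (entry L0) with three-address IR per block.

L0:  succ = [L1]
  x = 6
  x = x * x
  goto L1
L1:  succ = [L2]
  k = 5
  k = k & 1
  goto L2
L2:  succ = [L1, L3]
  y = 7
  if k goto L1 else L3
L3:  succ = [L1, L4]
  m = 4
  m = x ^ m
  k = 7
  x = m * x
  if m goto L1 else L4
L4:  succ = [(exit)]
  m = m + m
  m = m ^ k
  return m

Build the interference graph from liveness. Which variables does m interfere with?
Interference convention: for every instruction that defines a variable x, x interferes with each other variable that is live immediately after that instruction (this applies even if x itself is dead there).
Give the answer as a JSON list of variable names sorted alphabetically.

Answer: ["k", "x"]

Analysis:
Per-block:
  L0: def={x} ue=∅
  L1: def={k} ue=∅
  L2: def={y} ue={k}
  L3: def={k,m,x} ue={x}
  L4: def={m} ue={k,m}

Live sets:
  live L0: ∅→{x}
  live L1: {x}→{k,x}
  live L2: {k,x}→{x}
  live L3: {x}→{k,m,x}
  live L4: {k,m}→∅

Interference:
  k — {m,x,y}
  m — {k,x}
  x — {k,m,y}
  y — {k,x}

N(m) = ["k", "x"]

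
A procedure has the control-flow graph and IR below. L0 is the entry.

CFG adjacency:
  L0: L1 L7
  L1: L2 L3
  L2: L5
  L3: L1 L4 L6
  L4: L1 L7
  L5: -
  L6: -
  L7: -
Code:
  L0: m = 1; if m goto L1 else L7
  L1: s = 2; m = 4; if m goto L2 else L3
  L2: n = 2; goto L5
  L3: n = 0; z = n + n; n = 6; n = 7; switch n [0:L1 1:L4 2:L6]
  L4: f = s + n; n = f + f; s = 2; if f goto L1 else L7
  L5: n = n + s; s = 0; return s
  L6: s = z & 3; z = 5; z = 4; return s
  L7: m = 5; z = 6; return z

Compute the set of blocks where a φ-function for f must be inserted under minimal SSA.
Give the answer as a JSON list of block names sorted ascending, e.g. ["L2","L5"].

idom tree: L1←L0 L2←L1 L3←L1 L4←L3 L5←L2 L6←L3 L7←L0
Dom∩ at merges:
  L1: preds {L0,L3,L4}: {L0} ∩ {L0,L1,L3} ∩ {L0,L1,L3,L4} = {L0}; idom=L0
  L7: preds {L0,L4}: {L0} ∩ {L0,L1,L3,L4} = {L0}; idom=L0

DF walk-up:
  join L1 pred L0: · stop@L0
  join L1 pred L3: L3→L1 stop@L0
  join L1 pred L4: L4→L3→L1 stop@L0
  join L7 pred L0: · stop@L0
  join L7 pred L4: L4→L3→L1 stop@L0
  L0 → ∅
  L1 → {L1,L7}
  L2 → ∅
  L3 → {L1,L7}
  L4 → {L1,L7}
  L5 → ∅
  L6 → ∅
  L7 → ∅

φ for f: defs {L4}
  DF⁺ = {L1,L7}

Answer: ["L1", "L7"]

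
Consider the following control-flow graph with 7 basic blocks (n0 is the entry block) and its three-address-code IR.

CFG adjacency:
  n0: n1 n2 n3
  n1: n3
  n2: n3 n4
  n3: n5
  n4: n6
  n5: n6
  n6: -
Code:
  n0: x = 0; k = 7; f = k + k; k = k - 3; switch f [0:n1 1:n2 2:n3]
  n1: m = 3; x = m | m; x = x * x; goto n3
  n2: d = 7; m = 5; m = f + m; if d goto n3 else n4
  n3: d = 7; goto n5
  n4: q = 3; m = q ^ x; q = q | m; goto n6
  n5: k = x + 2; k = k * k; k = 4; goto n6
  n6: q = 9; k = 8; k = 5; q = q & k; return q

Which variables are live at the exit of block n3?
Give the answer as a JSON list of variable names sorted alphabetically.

Per-block:
  n0: def={f,k,x} ue=∅
  n1: def={m,x} ue=∅
  n2: def={d,m} ue={f}
  n3: def={d} ue=∅
  n4: def={m,q} ue={x}
  n5: def={k} ue={x}
  n6: def={k,q} ue=∅

Backward fixpoint:
  live n0: ∅→{f,x}
  live n1: ∅→{x}
  live n2: {f,x}→{x}
  live n3: {x}→{x}
  live n4: {x}→∅
  live n5: {x}→∅
  live n6: ∅→∅

live-out(n3) = ["x"]

Answer: ["x"]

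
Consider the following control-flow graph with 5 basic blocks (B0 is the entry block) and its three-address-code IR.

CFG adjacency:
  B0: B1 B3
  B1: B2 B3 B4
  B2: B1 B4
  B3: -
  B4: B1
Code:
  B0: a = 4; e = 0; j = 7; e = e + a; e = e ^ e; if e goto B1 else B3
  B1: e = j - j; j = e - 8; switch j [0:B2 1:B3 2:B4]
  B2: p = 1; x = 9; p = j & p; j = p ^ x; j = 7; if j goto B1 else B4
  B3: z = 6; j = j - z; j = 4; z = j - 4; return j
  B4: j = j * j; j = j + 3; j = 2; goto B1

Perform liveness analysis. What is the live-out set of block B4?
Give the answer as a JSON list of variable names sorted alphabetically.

Answer: ["j"]

Derivation:
Per-block:
  B0 def {a,e,j} use ∅
  B1 def {e,j} use {j}
  B2 def {j,p,x} use {j}
  B3 def {j,z} use {j}
  B4 def {j} use {j}

Liveness:
  B0: in=∅ out={j}
  B1: in={j} out={j}
  B2: in={j} out={j}
  B3: in={j} out=∅
  B4: in={j} out={j}

live-out(B4) = ["j"]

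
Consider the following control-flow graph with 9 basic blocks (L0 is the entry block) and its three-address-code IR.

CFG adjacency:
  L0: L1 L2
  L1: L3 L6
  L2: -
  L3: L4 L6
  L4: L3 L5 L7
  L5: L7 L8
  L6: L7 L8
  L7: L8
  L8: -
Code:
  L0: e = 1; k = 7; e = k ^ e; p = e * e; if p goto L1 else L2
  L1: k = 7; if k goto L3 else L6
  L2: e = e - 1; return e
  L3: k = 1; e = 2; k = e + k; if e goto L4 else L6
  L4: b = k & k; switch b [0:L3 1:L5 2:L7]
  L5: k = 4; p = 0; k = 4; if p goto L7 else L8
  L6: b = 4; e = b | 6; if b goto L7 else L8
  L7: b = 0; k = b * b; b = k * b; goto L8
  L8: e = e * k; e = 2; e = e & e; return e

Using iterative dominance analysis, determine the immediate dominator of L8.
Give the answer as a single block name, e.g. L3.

idom tree: L1←L0 L2←L0 L3←L1 L4←L3 L5←L4 L6←L1 L7←L1 L8←L1
Dom∩ at merges:
  L3: preds {L1,L4}: {L0,L1} ∩ {L0,L1,L3,L4} = {L0,L1}; idom=L1
  L6: preds {L1,L3}: {L0,L1} ∩ {L0,L1,L3} = {L0,L1}; idom=L1
  L7: preds {L4,L5,L6}: {L0,L1,L3,L4} ∩ {L0,L1,L3,L4,L5} ∩ {L0,L1,L6} = {L0,L1}; idom=L1
  L8: preds {L5,L6,L7}: {L0,L1,L3,L4,L5} ∩ {L0,L1,L6} ∩ {L0,L1,L7} = {L0,L1}; idom=L1

idom(L8) = L1

Answer: L1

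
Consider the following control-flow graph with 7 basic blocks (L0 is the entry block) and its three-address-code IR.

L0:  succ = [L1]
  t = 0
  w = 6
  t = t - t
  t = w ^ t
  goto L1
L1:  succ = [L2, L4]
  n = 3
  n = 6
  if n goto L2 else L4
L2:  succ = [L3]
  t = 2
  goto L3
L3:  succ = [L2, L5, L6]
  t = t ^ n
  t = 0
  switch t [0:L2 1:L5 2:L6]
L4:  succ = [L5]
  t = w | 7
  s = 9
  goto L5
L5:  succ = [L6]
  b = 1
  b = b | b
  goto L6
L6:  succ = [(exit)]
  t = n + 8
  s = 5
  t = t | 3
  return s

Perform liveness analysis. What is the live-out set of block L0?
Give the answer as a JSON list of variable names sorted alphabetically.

Block summaries:
  L0: def={t,w} ue=∅
  L1: def={n} ue=∅
  L2: def={t} ue=∅
  L3: def={t} ue={n,t}
  L4: def={s,t} ue={w}
  L5: def={b} ue=∅
  L6: def={s,t} ue={n}

Liveness:
  live L0: ∅→{w}
  live L1: {w}→{n,w}
  live L2: {n}→{n,t}
  live L3: {n,t}→{n}
  live L4: {n,w}→{n}
  live L5: {n}→{n}
  live L6: {n}→∅

live-out(L0) = ["w"]

Answer: ["w"]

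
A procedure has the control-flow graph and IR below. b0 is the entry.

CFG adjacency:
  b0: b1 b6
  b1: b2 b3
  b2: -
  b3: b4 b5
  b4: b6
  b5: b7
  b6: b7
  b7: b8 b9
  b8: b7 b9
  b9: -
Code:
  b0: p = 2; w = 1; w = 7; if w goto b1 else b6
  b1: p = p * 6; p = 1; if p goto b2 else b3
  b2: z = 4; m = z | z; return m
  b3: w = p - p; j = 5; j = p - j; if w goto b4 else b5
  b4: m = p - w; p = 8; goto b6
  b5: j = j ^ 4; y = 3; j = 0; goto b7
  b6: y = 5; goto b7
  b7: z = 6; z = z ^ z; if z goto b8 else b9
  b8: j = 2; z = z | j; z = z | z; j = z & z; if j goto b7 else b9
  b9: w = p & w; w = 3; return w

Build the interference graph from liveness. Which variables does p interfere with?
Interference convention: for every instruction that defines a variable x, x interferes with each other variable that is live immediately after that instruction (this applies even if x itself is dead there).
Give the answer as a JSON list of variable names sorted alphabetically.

Answer: ["j", "w", "y", "z"]

Analysis:
Per-block:
  b0: def={p,w} ue=∅
  b1: def={p} ue={p}
  b2: def={m,z} ue=∅
  b3: def={j,w} ue={p}
  b4: def={m,p} ue={p,w}
  b5: def={j,y} ue={j}
  b6: def={y} ue=∅
  b7: def={z} ue=∅
  b8: def={j,z} ue={z}
  b9: def={w} ue={p,w}

Liveness:
  live b0: ∅→{p,w}
  live b1: {p}→{p}
  live b2: ∅→∅
  live b3: {p}→{j,p,w}
  live b4: {p,w}→{p,w}
  live b5: {j,p,w}→{p,w}
  live b6: {p,w}→{p,w}
  live b7: {p,w}→{p,w,z}
  live b8: {p,w,z}→{p,w}
  live b9: {p,w}→∅

Interfere edges:
  j: {p,w,z}
  m: {w}
  p: {j,w,y,z}
  w: {j,m,p,y,z}
  y: {p,w}
  z: {j,p,w}

N(p) = ["j", "w", "y", "z"]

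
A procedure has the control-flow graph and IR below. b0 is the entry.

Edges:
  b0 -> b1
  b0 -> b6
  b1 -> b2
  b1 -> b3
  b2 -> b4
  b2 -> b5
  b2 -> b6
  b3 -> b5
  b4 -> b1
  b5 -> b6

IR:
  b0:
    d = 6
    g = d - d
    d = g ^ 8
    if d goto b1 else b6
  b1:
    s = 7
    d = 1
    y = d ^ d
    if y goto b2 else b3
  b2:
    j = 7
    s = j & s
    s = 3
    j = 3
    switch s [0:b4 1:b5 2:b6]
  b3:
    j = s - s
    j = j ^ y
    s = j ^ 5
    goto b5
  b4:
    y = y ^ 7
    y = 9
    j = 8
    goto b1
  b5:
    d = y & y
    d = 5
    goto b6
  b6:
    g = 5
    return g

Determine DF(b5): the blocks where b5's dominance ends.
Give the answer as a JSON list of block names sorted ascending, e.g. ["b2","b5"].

Answer: ["b6"]

Analysis:
idom tree: b1←b0 b2←b1 b3←b1 b4←b2 b5←b1 b6←b0
Dom at joins:
  b1: preds {b0,b4}: {b0} ∩ {b0,b1,b2,b4} = {b0}; idom=b0
  b5: preds {b2,b3}: {b0,b1,b2} ∩ {b0,b1,b3} = {b0,b1}; idom=b1
  b6: preds {b0,b2,b5}: {b0} ∩ {b0,b1,b2} ∩ {b0,b1,b5} = {b0}; idom=b0

Frontier:
  join b1 pred b0: · stop@b0
  join b1 pred b4: b4→b2→b1 stop@b0
  join b5 pred b2: b2 stop@b1
  join b5 pred b3: b3 stop@b1
  join b6 pred b0: · stop@b0
  join b6 pred b2: b2→b1 stop@b0
  join b6 pred b5: b5→b1 stop@b0
  b0 → ∅
  b1 → {b1,b6}
  b2 → {b1,b5,b6}
  b3 → {b5}
  b4 → {b1}
  b5 → {b6}
  b6 → ∅

DF(b5) = ["b6"]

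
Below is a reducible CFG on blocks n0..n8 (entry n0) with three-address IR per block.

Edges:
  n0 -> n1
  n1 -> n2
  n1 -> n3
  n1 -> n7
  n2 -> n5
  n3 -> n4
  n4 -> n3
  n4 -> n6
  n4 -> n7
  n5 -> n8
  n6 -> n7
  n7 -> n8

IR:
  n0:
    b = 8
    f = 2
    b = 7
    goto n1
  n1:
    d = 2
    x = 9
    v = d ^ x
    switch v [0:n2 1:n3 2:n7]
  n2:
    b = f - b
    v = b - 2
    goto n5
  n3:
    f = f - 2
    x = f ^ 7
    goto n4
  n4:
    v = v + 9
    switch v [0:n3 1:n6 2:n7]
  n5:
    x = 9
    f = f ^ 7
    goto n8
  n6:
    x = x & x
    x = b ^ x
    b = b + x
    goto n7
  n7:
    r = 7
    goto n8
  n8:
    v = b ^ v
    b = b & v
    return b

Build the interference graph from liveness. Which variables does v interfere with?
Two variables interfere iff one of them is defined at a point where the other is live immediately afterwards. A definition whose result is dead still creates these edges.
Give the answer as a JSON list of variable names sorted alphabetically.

Block summaries:
  n0 def {b,f} use ∅
  n1 def {d,v,x} use ∅
  n2 def {b,v} use {b,f}
  n3 def {f,x} use {f}
  n4 def {v} use {v}
  n5 def {f,x} use {f}
  n6 def {b,x} use {b,x}
  n7 def {r} use ∅
  n8 def {b,v} use {b,v}

Liveness:
  live n0: ∅→{b,f}
  live n1: {b,f}→{b,f,v}
  live n2: {b,f}→{b,f,v}
  live n3: {b,f,v}→{b,f,v,x}
  live n4: {b,f,v,x}→{b,f,v,x}
  live n5: {b,f,v}→{b,v}
  live n6: {b,v,x}→{b,v}
  live n7: {b,v}→{b,v}
  live n8: {b,v}→∅

Interference:
  b — {d,f,r,v,x}
  d — {b,f,x}
  f — {b,d,v,x}
  r — {b,v}
  v — {b,f,r,x}
  x — {b,d,f,v}

N(v) = ["b", "f", "r", "x"]

Answer: ["b", "f", "r", "x"]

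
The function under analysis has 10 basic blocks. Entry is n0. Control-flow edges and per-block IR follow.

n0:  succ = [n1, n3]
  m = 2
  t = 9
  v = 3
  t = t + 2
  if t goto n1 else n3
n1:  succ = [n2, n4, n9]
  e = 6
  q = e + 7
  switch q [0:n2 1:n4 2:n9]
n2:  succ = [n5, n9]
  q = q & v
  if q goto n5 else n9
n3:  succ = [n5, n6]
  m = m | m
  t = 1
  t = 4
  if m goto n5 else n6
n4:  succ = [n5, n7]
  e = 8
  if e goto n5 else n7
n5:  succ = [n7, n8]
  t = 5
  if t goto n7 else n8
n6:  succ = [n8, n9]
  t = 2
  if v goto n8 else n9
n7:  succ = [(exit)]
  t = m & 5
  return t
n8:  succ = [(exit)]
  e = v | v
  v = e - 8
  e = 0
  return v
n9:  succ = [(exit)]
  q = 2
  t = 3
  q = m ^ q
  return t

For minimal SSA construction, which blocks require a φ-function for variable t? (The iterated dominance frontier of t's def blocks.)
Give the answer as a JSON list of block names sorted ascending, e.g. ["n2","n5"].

idom tree: n1←n0 n2←n1 n3←n0 n4←n1 n5←n0 n6←n3 n7←n0 n8←n0 n9←n0
Join-block Dom:
  n5: preds {n2,n3,n4}: {n0,n1,n2} ∩ {n0,n3} ∩ {n0,n1,n4} = {n0}; idom=n0
  n7: preds {n4,n5}: {n0,n1,n4} ∩ {n0,n5} = {n0}; idom=n0
  n8: preds {n5,n6}: {n0,n5} ∩ {n0,n3,n6} = {n0}; idom=n0
  n9: preds {n1,n2,n6}: {n0,n1} ∩ {n0,n1,n2} ∩ {n0,n3,n6} = {n0}; idom=n0

DF walk-up:
  join n5 pred n2: n2→n1 stop@n0
  join n5 pred n3: n3 stop@n0
  join n5 pred n4: n4→n1 stop@n0
  join n7 pred n4: n4→n1 stop@n0
  join n7 pred n5: n5 stop@n0
  join n8 pred n5: n5 stop@n0
  join n8 pred n6: n6→n3 stop@n0
  join n9 pred n1: n1 stop@n0
  join n9 pred n2: n2→n1 stop@n0
  join n9 pred n6: n6→n3 stop@n0
  n0: DF=∅
  n1: DF={n5,n7,n9}
  n2: DF={n5,n9}
  n3: DF={n5,n8,n9}
  n4: DF={n5,n7}
  n5: DF={n7,n8}
  n6: DF={n8,n9}
  n7: DF=∅
  n8: DF=∅
  n9: DF=∅

φ for t: defs {n0,n3,n5,n6,n7,n9}
  DF⁺ = {n5,n7,n8,n9}

Answer: ["n5", "n7", "n8", "n9"]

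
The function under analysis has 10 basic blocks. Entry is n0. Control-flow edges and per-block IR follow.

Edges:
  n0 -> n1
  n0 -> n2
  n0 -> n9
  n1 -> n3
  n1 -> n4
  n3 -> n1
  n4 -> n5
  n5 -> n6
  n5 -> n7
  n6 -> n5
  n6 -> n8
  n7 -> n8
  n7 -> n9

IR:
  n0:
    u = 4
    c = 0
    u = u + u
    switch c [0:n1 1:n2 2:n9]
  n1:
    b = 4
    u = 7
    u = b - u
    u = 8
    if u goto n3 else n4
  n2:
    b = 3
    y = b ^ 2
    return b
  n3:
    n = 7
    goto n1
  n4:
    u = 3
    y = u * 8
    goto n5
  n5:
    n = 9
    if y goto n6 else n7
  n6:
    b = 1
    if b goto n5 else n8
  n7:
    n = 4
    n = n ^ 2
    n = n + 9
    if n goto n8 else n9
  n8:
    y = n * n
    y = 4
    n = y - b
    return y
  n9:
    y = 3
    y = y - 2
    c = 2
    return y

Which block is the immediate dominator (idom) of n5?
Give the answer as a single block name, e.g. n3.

Answer: n4

Analysis:
idom tree: n1←n0 n2←n0 n3←n1 n4←n1 n5←n4 n6←n5 n7←n5 n8←n5 n9←n0
Dom∩ at merges:
  n1: preds {n0,n3}: {n0} ∩ {n0,n1,n3} = {n0}; idom=n0
  n5: preds {n4,n6}: {n0,n1,n4} ∩ {n0,n1,n4,n5,n6} = {n0,n1,n4}; idom=n4
  n8: preds {n6,n7}: {n0,n1,n4,n5,n6} ∩ {n0,n1,n4,n5,n7} = {n0,n1,n4,n5}; idom=n5
  n9: preds {n0,n7}: {n0} ∩ {n0,n1,n4,n5,n7} = {n0}; idom=n0

idom(n5) = n4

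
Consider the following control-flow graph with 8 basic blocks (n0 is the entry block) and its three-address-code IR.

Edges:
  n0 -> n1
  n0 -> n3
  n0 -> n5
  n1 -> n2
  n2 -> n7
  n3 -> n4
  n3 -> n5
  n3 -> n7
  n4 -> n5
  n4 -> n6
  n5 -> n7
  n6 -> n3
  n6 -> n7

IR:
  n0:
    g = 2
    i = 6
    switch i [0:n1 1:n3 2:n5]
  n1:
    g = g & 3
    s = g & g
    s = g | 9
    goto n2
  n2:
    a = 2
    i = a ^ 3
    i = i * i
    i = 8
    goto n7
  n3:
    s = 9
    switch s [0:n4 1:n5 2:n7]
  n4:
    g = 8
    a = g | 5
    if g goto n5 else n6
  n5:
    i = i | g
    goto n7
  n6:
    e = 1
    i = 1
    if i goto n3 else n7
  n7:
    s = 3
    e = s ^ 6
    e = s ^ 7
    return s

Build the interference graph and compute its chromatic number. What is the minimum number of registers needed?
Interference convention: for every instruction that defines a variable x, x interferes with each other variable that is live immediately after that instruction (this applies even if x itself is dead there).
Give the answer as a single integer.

def/use:
  n0 def {g,i} use ∅
  n1 def {g,s} use {g}
  n2 def {a,i} use ∅
  n3 def {s} use ∅
  n4 def {a,g} use ∅
  n5 def {i} use {g,i}
  n6 def {e,i} use ∅
  n7 def {e,s} use ∅

Live sets:
  n0 li=∅ lo={g,i}
  n1 li={g} lo=∅
  n2 li=∅ lo=∅
  n3 li={g,i} lo={g,i}
  n4 li={i} lo={g,i}
  n5 li={g,i} lo=∅
  n6 li={g} lo={g,i}
  n7 li=∅ lo=∅

Interfere edges:
  a: {g,i}
  e: {g,s}
  g: {a,e,i,s}
  i: {a,g,s}
  s: {e,g,i}

Registers:
  clique {a,g,i} ⇒ need ≥ 3
  3-colouring: R0={g}  R1={e,i}  R2={a,s}
  χ = 3

Answer: 3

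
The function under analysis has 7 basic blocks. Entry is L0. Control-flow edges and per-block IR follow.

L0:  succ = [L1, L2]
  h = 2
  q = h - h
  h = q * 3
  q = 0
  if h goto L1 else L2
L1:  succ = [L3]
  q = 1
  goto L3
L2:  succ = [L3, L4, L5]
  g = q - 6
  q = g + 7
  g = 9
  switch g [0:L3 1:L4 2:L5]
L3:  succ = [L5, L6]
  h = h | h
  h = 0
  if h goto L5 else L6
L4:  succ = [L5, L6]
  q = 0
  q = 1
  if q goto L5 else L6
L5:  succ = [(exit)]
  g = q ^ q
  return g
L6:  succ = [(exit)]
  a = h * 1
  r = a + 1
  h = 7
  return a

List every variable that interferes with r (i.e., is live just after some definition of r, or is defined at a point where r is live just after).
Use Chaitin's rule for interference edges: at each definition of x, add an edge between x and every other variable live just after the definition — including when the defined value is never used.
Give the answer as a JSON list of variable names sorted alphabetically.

Answer: ["a"]

Working:
Per-block:
  L0 def {h,q} use ∅
  L1 def {q} use ∅
  L2 def {g,q} use {q}
  L3 def {h} use {h}
  L4 def {q} use ∅
  L5 def {g} use {q}
  L6 def {a,h,r} use {h}

Live sets:
  L0: in=∅ out={h,q}
  L1: in={h} out={h,q}
  L2: in={h,q} out={h,q}
  L3: in={h,q} out={h,q}
  L4: in={h} out={h,q}
  L5: in={q} out=∅
  L6: in={h} out=∅

Conflict graph:
  a↔{h,r}
  g↔{h,q}
  h↔{a,g,q}
  q↔{g,h}
  r↔{a}

N(r) = ["a"]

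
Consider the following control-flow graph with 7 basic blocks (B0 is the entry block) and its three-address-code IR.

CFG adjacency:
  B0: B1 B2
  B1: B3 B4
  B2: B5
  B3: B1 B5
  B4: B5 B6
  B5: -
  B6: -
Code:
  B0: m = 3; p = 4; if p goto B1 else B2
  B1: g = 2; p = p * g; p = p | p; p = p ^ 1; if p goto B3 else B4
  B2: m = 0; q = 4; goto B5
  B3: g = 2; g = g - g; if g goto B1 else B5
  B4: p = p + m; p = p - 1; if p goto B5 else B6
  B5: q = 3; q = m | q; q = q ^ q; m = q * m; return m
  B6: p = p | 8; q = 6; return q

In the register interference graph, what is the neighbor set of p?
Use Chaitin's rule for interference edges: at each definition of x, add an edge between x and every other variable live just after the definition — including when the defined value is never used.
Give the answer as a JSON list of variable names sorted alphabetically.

Answer: ["g", "m"]

Analysis:
Per-block:
  B0 def {m,p} use ∅
  B1 def {g,p} use {p}
  B2 def {m,q} use ∅
  B3 def {g} use ∅
  B4 def {p} use {m,p}
  B5 def {m,q} use {m}
  B6 def {p,q} use {p}

Liveness:
  live B0: ∅→{m,p}
  live B1: {m,p}→{m,p}
  live B2: ∅→{m}
  live B3: {m,p}→{m,p}
  live B4: {m,p}→{m,p}
  live B5: {m}→∅
  live B6: {p}→∅

Interference:
  g — {m,p}
  m — {g,p,q}
  p — {g,m}
  q — {m}

N(p) = ["g", "m"]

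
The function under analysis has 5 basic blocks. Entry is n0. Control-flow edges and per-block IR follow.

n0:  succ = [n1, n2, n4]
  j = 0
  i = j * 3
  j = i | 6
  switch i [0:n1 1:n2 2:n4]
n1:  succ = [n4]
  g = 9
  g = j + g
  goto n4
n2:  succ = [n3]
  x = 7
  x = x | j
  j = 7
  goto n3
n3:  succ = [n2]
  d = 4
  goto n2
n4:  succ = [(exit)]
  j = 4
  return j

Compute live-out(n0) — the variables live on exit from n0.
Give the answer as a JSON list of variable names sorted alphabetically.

Block summaries:
  n0 def {i,j} use ∅
  n1 def {g} use {j}
  n2 def {j,x} use {j}
  n3 def {d} use ∅
  n4 def {j} use ∅

Live sets:
  n0: in=∅ out={j}
  n1: in={j} out=∅
  n2: in={j} out={j}
  n3: in={j} out={j}
  n4: in=∅ out=∅

live-out(n0) = ["j"]

Answer: ["j"]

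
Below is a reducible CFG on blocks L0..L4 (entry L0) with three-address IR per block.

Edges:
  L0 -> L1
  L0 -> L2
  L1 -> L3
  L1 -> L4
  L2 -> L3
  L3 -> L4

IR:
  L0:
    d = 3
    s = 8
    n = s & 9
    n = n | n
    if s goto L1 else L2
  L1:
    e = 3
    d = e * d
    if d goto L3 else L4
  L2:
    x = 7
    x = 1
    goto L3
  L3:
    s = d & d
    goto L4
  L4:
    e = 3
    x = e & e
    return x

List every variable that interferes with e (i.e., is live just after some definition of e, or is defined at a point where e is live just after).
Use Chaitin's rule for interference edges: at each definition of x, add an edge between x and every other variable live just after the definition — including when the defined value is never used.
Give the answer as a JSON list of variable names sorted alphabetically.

Block summaries:
  L0: def={d,n,s} ue=∅
  L1: def={d,e} ue={d}
  L2: def={x} ue=∅
  L3: def={s} ue={d}
  L4: def={e,x} ue=∅

Liveness:
  L0 li=∅ lo={d}
  L1 li={d} lo={d}
  L2 li={d} lo={d}
  L3 li={d} lo=∅
  L4 li=∅ lo=∅

Interference:
  d↔{e,n,s,x}
  e↔{d}
  n↔{d,s}
  s↔{d,n}
  x↔{d}

N(e) = ["d"]

Answer: ["d"]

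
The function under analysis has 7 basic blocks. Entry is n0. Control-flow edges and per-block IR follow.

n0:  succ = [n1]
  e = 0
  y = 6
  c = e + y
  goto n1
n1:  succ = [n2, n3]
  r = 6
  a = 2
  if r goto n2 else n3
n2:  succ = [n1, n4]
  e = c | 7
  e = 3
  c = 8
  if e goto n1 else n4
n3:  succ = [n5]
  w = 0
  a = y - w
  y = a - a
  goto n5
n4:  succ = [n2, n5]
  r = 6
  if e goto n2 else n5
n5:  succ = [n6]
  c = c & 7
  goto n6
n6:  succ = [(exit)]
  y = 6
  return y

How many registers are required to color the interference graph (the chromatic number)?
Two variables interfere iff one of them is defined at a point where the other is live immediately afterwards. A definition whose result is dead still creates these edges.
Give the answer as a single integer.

Answer: 4

Analysis:
Per-block:
  n0 def {c,e,y} use ∅
  n1 def {a,r} use ∅
  n2 def {c,e} use {c}
  n3 def {a,w,y} use {y}
  n4 def {r} use {e}
  n5 def {c} use {c}
  n6 def {y} use ∅

Liveness:
  n0 li=∅ lo={c,y}
  n1 li={c,y} lo={c,y}
  n2 li={c,y} lo={c,e,y}
  n3 li={c,y} lo={c}
  n4 li={c,e,y} lo={c,y}
  n5 li={c} lo=∅
  n6 li=∅ lo=∅

Conflict graph:
  a — {c,r,y}
  c — {a,e,r,w,y}
  e — {c,r,y}
  r — {a,c,e,y}
  w — {c,y}
  y — {a,c,e,r,w}

Chromatic number:
  clique {a,c,r,y} ⇒ need ≥ 4
  assign a→c3 c→c0 e→c3 r→c2 w→c2 y→c1 — no edge inside a register ⇒ χ ≤ 4
  χ = 4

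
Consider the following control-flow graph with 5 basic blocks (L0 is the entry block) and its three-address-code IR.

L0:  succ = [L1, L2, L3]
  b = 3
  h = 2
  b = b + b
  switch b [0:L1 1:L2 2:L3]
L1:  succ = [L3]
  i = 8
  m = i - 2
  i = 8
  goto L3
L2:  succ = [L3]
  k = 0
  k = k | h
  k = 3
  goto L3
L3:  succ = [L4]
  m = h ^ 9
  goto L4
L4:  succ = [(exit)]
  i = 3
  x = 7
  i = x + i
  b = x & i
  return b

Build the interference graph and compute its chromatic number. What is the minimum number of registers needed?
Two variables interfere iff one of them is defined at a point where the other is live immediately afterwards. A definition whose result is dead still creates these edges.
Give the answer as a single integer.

Block summaries:
  L0: def={b,h} ue=∅
  L1: def={i,m} ue=∅
  L2: def={k} ue={h}
  L3: def={m} ue={h}
  L4: def={b,i,x} ue=∅

Live sets:
  L0 li=∅ lo={h}
  L1 li={h} lo={h}
  L2 li={h} lo={h}
  L3 li={h} lo=∅
  L4 li=∅ lo=∅

Interfere edges:
  b: {h}
  h: {b,i,k,m}
  i: {h,x}
  k: {h}
  m: {h}
  x: {i}

Colouring:
  lower bound: {b,h} mutually conflict ⇒ χ ≥ 2
  assign b→r1 h→r0 i→r1 k→r1 m→r1 x→r0 — no edge inside a register ⇒ χ ≤ 2
  χ = 2

Answer: 2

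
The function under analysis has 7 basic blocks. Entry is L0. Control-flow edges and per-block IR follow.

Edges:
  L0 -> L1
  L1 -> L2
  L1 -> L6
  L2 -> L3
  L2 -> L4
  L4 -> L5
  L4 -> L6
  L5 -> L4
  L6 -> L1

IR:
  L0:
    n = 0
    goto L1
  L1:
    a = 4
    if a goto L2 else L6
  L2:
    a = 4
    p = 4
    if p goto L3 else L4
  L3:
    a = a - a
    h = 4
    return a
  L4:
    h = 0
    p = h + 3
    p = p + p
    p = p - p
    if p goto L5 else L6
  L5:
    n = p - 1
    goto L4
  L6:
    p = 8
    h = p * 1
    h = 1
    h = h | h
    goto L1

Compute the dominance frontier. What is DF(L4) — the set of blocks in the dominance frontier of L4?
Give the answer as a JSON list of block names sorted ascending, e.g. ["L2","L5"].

idom tree: L1←L0 L2←L1 L3←L2 L4←L2 L5←L4 L6←L1
Dom at joins:
  L1: preds {L0,L6}: {L0} ∩ {L0,L1,L6} = {L0}; idom=L0
  L4: preds {L2,L5}: {L0,L1,L2} ∩ {L0,L1,L2,L4,L5} = {L0,L1,L2}; idom=L2
  L6: preds {L1,L4}: {L0,L1} ∩ {L0,L1,L2,L4} = {L0,L1}; idom=L1

DF derivation:
  L1←L0: walk · to L0
  L1←L6: walk L6→L1 to L0
  L4←L2: walk · to L2
  L4←L5: walk L5→L4 to L2
  L6←L1: walk · to L1
  L6←L4: walk L4→L2 to L1
  DF(L0)=∅
  DF(L1)={L1}
  DF(L2)={L6}
  DF(L3)=∅
  DF(L4)={L4,L6}
  DF(L5)={L4}
  DF(L6)={L1}

DF(L4) = ["L4", "L6"]

Answer: ["L4", "L6"]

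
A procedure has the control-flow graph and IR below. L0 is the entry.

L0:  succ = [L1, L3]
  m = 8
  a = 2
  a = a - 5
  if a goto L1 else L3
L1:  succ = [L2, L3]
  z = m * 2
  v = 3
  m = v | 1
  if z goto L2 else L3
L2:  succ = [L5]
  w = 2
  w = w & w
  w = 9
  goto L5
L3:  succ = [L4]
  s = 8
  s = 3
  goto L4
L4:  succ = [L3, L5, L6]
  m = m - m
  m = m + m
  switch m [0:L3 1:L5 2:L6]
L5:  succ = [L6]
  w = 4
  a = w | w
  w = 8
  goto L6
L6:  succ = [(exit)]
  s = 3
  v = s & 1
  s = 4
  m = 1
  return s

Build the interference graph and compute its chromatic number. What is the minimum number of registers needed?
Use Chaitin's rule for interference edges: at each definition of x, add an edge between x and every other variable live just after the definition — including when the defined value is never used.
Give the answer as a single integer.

Per-block:
  L0: def={a,m} ue=∅
  L1: def={m,v,z} ue={m}
  L2: def={w} ue=∅
  L3: def={s} ue=∅
  L4: def={m} ue={m}
  L5: def={a,w} ue=∅
  L6: def={m,s,v} ue=∅

Liveness:
  L0 li=∅ lo={m}
  L1 li={m} lo={m}
  L2 li=∅ lo=∅
  L3 li={m} lo={m}
  L4 li={m} lo={m}
  L5 li=∅ lo=∅
  L6 li=∅ lo=∅

Interference:
  a: {m}
  m: {a,s,z}
  s: {m}
  v: {z}
  w: ∅
  z: {m,v}

Registers:
  clique {a,m} ⇒ need ≥ 2
  2-colouring: r0={m,v,w}  r1={a,s,z}
  χ = 2

Answer: 2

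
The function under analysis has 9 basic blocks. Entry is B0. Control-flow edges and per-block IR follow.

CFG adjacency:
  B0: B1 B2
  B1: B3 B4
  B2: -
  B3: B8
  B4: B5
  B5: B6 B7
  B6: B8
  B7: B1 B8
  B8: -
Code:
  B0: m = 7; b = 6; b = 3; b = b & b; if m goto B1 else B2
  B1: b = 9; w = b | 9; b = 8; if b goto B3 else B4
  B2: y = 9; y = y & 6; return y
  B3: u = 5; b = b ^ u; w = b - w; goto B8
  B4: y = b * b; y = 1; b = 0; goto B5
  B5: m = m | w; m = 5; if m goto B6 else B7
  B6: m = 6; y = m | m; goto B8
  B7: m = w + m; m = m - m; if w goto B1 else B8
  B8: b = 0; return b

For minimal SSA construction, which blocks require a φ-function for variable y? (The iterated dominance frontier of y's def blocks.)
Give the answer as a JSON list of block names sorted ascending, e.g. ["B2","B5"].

Answer: ["B1", "B8"]

Working:
idom tree: B1←B0 B2←B0 B3←B1 B4←B1 B5←B4 B6←B5 B7←B5 B8←B1
Join-block Dom:
  B1: preds {B0,B7}: {B0} ∩ {B0,B1,B4,B5,B7} = {B0}; idom=B0
  B8: preds {B3,B6,B7}: {B0,B1,B3} ∩ {B0,B1,B4,B5,B6} ∩ {B0,B1,B4,B5,B7} = {B0,B1}; idom=B1

DF derivation:
  B1←B0: walk · to B0
  B1←B7: walk B7→B5→B4→B1 to B0
  B8←B3: walk B3 to B1
  B8←B6: walk B6→B5→B4 to B1
  B8←B7: walk B7→B5→B4 to B1
  DF(B0)=∅
  DF(B1)={B1}
  DF(B2)=∅
  DF(B3)={B8}
  DF(B4)={B1,B8}
  DF(B5)={B1,B8}
  DF(B6)={B8}
  DF(B7)={B1,B8}
  DF(B8)=∅

φ for y: defs {B2,B4,B6}
  DF⁺ = {B1,B8}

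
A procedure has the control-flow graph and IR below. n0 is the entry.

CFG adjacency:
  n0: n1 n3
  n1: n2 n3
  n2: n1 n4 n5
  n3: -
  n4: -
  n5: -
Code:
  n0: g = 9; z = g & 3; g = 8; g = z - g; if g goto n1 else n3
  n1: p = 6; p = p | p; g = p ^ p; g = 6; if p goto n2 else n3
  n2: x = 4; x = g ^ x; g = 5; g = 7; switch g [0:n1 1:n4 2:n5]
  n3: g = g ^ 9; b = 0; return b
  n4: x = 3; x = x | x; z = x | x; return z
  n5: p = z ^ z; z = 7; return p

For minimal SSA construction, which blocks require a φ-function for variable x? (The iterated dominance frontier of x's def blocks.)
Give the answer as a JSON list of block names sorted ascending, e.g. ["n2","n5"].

idom tree: n1←n0 n2←n1 n3←n0 n4←n2 n5←n2
Join-block Dom:
  n1: preds {n0,n2}: {n0} ∩ {n0,n1,n2} = {n0}; idom=n0
  n3: preds {n0,n1}: {n0} ∩ {n0,n1} = {n0}; idom=n0

DF derivation:
  n1←n0: walk · to n0
  n1←n2: walk n2→n1 to n0
  n3←n0: walk · to n0
  n3←n1: walk n1 to n0
  n0: DF=∅
  n1: DF={n1,n3}
  n2: DF={n1}
  n3: DF=∅
  n4: DF=∅
  n5: DF=∅

φ for x: defs {n2,n4}
  DF⁺ = {n1,n3}

Answer: ["n1", "n3"]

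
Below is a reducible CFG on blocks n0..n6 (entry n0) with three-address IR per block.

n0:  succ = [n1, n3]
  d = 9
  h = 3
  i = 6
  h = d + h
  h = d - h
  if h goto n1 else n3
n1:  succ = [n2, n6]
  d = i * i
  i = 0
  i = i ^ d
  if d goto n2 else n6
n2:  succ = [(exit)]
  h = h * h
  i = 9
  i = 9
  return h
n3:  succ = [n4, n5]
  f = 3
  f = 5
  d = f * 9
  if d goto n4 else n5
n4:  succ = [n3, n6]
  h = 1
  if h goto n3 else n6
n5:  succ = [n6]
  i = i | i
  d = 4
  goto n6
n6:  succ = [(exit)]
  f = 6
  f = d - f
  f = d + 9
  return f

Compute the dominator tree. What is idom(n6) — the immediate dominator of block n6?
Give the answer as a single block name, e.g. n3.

Answer: n0

Analysis:
idom tree: n1←n0 n2←n1 n3←n0 n4←n3 n5←n3 n6←n0
Dom at joins:
  n3: preds {n0,n4}: {n0} ∩ {n0,n3,n4} = {n0}; idom=n0
  n6: preds {n1,n4,n5}: {n0,n1} ∩ {n0,n3,n4} ∩ {n0,n3,n5} = {n0}; idom=n0

idom(n6) = n0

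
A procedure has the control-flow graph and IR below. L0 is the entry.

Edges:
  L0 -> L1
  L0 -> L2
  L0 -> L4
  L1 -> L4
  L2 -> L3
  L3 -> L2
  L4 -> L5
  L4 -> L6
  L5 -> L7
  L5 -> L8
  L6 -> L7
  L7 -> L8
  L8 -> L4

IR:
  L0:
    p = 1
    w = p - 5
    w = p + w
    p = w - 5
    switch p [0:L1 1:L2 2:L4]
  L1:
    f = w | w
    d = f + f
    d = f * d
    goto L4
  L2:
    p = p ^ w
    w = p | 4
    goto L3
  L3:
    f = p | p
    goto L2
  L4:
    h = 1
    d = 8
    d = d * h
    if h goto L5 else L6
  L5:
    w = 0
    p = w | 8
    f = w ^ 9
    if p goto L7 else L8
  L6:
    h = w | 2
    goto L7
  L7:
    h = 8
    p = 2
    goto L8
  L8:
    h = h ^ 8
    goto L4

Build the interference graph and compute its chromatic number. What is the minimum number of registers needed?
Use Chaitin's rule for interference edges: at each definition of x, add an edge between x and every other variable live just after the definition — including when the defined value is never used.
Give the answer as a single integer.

Answer: 4

Working:
def/use:
  L0: def={p,w} ue=∅
  L1: def={d,f} ue={w}
  L2: def={p,w} ue={p,w}
  L3: def={f} ue={p}
  L4: def={d,h} ue=∅
  L5: def={f,p,w} ue=∅
  L6: def={h} ue={w}
  L7: def={h,p} ue=∅
  L8: def={h} ue={h}

Liveness:
  L0 li=∅ lo={p,w}
  L1 li={w} lo={w}
  L2 li={p,w} lo={p,w}
  L3 li={p,w} lo={p,w}
  L4 li={w} lo={h,w}
  L5 li={h} lo={h,w}
  L6 li={w} lo={w}
  L7 li={w} lo={h,w}
  L8 li={h,w} lo={w}

Conflict graph:
  d↔{f,h,w}
  f↔{d,h,p,w}
  h↔{d,f,p,w}
  p↔{f,h,w}
  w↔{d,f,h,p}

Chromatic number:
  {d,f,h,w} pairwise interfere (4-clique) ⇒ χ ≥ 4
  assign d→c3 f→c0 h→c1 p→c3 w→c2 — no edge inside a register ⇒ χ ≤ 4
  χ = 4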